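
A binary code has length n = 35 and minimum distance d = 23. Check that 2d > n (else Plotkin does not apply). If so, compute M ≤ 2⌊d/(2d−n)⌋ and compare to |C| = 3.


Plotkin bound M ≤ 4; given |C| = 3 ≤ bound (satisfied).

Check applicability: 2d = 46, n = 35.
2d − n = 11 > 0, so Plotkin applies.
Compute d/(2d−n) = 23/11 ≈ 2.0909.
⌊d/(2d−n)⌋ = 2.
Plotkin bound: M ≤ 2·2 = 4.
Given |C| = 3, check: satisfied.
This |C| is below the Plotkin bound.


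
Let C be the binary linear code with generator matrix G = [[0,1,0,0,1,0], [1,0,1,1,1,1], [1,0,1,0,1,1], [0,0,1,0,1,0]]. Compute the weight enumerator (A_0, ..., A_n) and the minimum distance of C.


Weight distribution: A_0 = 1, A_1 = 1, A_2 = 4, A_3 = 4, A_4 = 3, A_5 = 3. Minimum distance d = 1.

Enumerate all 2^4 = 16 messages m ∈ F_2^4.
For each, compute codeword c = mG in F_2^6, then tally its weight.
  m = 0000 → c = 000000, weight = 0.
  m = 1000 → c = 010010, weight = 2.
  m = 0100 → c = 101111, weight = 5.
  m = 1100 → c = 111101, weight = 5.
  m = 0010 → c = 101011, weight = 4.
  m = 1010 → c = 111001, weight = 4.
  m = 0110 → c = 000100, weight = 1.
  m = 1110 → c = 010110, weight = 3.
  m = 0001 → c = 001010, weight = 2.
  m = 1001 → c = 011000, weight = 2.
  m = 0101 → c = 100101, weight = 3.
  m = 1101 → c = 110111, weight = 5.
  m = 0011 → c = 100001, weight = 2.
  m = 1011 → c = 110011, weight = 4.
  m = 0111 → c = 001110, weight = 3.
  m = 1111 → c = 011100, weight = 3.
Tally weights:
  weight 0: 1 codewords.
  weight 1: 1 codewords.
  weight 2: 4 codewords.
  weight 3: 4 codewords.
  weight 4: 3 codewords.
  weight 5: 3 codewords.
Minimum distance d = smallest w > 0 with A_w > 0 = 1.
Sanity: Σ A_w = 16 = 2^4 = 16 ✓.


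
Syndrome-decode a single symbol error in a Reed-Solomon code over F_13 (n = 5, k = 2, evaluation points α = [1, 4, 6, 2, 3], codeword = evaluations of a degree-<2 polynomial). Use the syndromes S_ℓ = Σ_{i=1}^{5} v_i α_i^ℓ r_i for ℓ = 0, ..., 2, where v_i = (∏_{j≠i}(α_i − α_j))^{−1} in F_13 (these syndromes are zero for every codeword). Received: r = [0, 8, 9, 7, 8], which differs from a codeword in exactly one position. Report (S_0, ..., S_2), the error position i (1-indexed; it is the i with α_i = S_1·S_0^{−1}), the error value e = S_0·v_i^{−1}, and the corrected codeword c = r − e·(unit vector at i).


S = (12, 10, 4), error at position 5, error magnitude e = 7, c = [0, 8, 9, 7, 1].

Step 1: column multipliers v_i = (∏_{j≠i}(α_i − α_j))^{−1} mod 13.
  i = 1 (α = 1): (1−4)(1−6)(1−2)(1−3) = (−3)·(−5)·(−1)·(−2) = 30 ≡ 4, so v_1 = 4^{−1} = 10 (mod 13).
  i = 2 (α = 4): (4−1)(4−6)(4−2)(4−3) = 3·(−2)·2·1 = −12 ≡ 1, so v_2 = 1^{−1} = 1 (mod 13).
  i = 3 (α = 6): (6−1)(6−4)(6−2)(6−3) = 5·2·4·3 = 120 ≡ 3, so v_3 = 3^{−1} = 9 (mod 13).
  i = 4 (α = 2): (2−1)(2−4)(2−6)(2−3) = 1·(−2)·(−4)·(−1) = −8 ≡ 5, so v_4 = 5^{−1} = 8 (mod 13).
  i = 5 (α = 3): (3−1)(3−4)(3−6)(3−2) = 2·(−1)·(−3)·1 = 6 ≡ 6, so v_5 = 6^{−1} = 11 (mod 13).
  v = [10, 1, 9, 8, 11].
Step 2: syndromes of r = [0, 8, 9, 7, 8] (all sums mod 13).
  S_0 = Σ v_i r_i = 10·0 + 1·8 + 9·9 + 8·7 + 11·8 = 233 ≡ 12.
  S_1 = Σ v_i α_i r_i = 10·1·0 + 1·4·8 + 9·6·9 + 8·2·7 + 11·3·8 = 894 ≡ 10.
  α_i^2 mod 13 = [1, 3, 10, 4, 9].
  S_2 = Σ v_i α_i^2 r_i = 10·1·0 + 1·3·8 + 9·10·9 + 8·4·7 + 11·9·8 = 1850 ≡ 4.
  S = (12, 10, 4) ≠ 0, so r is not a codeword (an error is present).
Step 3: locate the error. For a single error e at position i, S_ℓ = v_i·e·α_i^ℓ, so α_err = S_1/S_0.
  S_0^{−1} = 12^{−1} = 12 (mod 13), so α_err = 10·12 = 120 ≡ 3 = α_5. Error position i = 5.
  Consistency check: S_2/S_1 = 4·4 = 16 ≡ 3 = α_err ✓ (single-error assumption holds).
Step 4: error magnitude e = S_0/v_5 = S_0·∏_{j≠5}(α_5 − α_j) = 12·6 = 72 ≡ 7 (mod 13).
Step 5: correct position 5: c_5 = r_5 − e = 8 − 7 ≡ 1 (mod 13). Hence c = [0, 8, 9, 7, 1].
  Check: interpolating c through the α_i gives m(x) = 6 + 7·x (degree < 2) with m(α_i) = c_i for every i, so c is indeed a codeword.


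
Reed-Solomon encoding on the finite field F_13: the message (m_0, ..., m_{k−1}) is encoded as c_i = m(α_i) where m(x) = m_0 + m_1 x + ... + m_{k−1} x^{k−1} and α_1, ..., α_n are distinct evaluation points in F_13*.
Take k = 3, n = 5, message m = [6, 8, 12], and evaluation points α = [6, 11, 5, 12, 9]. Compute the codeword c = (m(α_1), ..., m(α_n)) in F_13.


c = [5, 12, 8, 10, 10]

Message polynomial: m(x) = 6 + 8·x + 12·x^2 (mod 13).
For each evaluation point α_i, compute m(α_i) mod 13:
  α_1 = 6: Horner steps 12 → 2 → 5, so m(6) = 5.
  α_2 = 11: Horner steps 12 → 10 → 12, so m(11) = 12.
  α_3 = 5: Horner steps 12 → 3 → 8, so m(5) = 8.
  α_4 = 12: Horner steps 12 → 9 → 10, so m(12) = 10.
  α_5 = 9: Horner steps 12 → 12 → 10, so m(9) = 10.
Codeword c = [5, 12, 8, 10, 10] ∈ F_13^5.


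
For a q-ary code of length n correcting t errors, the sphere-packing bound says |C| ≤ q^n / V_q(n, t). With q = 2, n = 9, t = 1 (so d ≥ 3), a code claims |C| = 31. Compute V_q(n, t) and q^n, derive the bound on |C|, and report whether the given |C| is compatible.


V_q(n, t) = 10, q^n = 512, Hamming bound = 51, |C| = 31 ≤ bound (satisfied).

Step 1: Compute V_q(n, t) = Σ_{j=0}^1 C(n, j) (q−1)^j.
  j = 0: C(9,0)·(1)^0 = 1·1 = 1.
  j = 1: C(9,1)·(1)^1 = 9·1 = 9.
  V_q(n, t) = 1 + 9 = 10.
Step 2: q^n = 2^9 = 512.
Step 3: Hamming bound ⌊q^n / V_q(n,t)⌋ = ⌊512/10⌋ = 51.
Step 4: Compare |C| = 31 to 51: satisfied.
The claimed |C| lies below the Hamming bound.


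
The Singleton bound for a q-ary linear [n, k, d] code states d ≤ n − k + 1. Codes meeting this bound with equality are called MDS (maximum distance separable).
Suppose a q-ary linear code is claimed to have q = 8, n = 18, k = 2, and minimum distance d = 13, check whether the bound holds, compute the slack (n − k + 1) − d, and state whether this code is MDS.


Singleton RHS = n − k + 1 = 17, slack = 4, bound satisfied, not MDS.

Singleton bound: d ≤ n − k + 1.
Here n = 18, k = 2, so n − k + 1 = 17.
Given d = 13, check d ≤ 17: YES.
Slack = (n − k + 1) − d = 4.
The code is NOT MDS (slack = 4 > 0).
Description: the claimed parameters are [18, 2, 13]_8; such a code would be non-MDS.


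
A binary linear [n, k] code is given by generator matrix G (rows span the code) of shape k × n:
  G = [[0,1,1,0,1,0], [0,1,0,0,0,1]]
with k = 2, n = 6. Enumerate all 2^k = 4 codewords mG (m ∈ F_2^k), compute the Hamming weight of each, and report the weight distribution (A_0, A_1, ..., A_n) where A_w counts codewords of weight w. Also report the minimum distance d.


Weight distribution: A_0 = 1, A_2 = 1, A_3 = 2. Minimum distance d = 2.

Enumerate all 2^2 = 4 messages m ∈ F_2^2.
For each, compute codeword c = mG in F_2^6, then tally its weight.
  m = 00 → c = 000000, weight = 0.
  m = 10 → c = 011010, weight = 3.
  m = 01 → c = 010001, weight = 2.
  m = 11 → c = 001011, weight = 3.
Tally weights:
  weight 0: 1 codewords.
  weight 2: 1 codewords.
  weight 3: 2 codewords.
Minimum distance d = smallest w > 0 with A_w > 0 = 2.
Sanity: Σ A_w = 4 = 2^2 = 4 ✓.


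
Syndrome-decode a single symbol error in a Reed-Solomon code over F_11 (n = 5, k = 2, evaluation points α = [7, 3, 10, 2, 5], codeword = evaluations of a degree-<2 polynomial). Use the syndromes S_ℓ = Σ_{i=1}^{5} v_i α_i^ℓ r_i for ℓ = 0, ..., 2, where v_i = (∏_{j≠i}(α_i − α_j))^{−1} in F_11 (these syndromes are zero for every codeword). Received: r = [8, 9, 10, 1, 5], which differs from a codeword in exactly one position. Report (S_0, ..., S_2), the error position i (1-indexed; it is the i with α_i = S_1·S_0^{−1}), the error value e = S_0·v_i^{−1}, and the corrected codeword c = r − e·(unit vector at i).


S = (7, 2, 10), error at position 5, error magnitude e = 2, c = [8, 9, 10, 1, 3].

Step 1: column multipliers v_i = (∏_{j≠i}(α_i − α_j))^{−1} mod 11.
  i = 1 (α = 7): (7−3)(7−10)(7−2)(7−5) = 4·(−3)·5·2 = −120 ≡ 1, so v_1 = 1^{−1} = 1 (mod 11).
  i = 2 (α = 3): (3−7)(3−10)(3−2)(3−5) = (−4)·(−7)·1·(−2) = −56 ≡ 10, so v_2 = 10^{−1} = 10 (mod 11).
  i = 3 (α = 10): (10−7)(10−3)(10−2)(10−5) = 3·7·8·5 = 840 ≡ 4, so v_3 = 4^{−1} = 3 (mod 11).
  i = 4 (α = 2): (2−7)(2−3)(2−10)(2−5) = (−5)·(−1)·(−8)·(−3) = 120 ≡ 10, so v_4 = 10^{−1} = 10 (mod 11).
  i = 5 (α = 5): (5−7)(5−3)(5−10)(5−2) = (−2)·2·(−5)·3 = 60 ≡ 5, so v_5 = 5^{−1} = 9 (mod 11).
  v = [1, 10, 3, 10, 9].
Step 2: syndromes of r = [8, 9, 10, 1, 5] (all sums mod 11).
  S_0 = Σ v_i r_i = 1·8 + 10·9 + 3·10 + 10·1 + 9·5 = 183 ≡ 7.
  S_1 = Σ v_i α_i r_i = 1·7·8 + 10·3·9 + 3·10·10 + 10·2·1 + 9·5·5 = 871 ≡ 2.
  α_i^2 mod 11 = [5, 9, 1, 4, 3].
  S_2 = Σ v_i α_i^2 r_i = 1·5·8 + 10·9·9 + 3·1·10 + 10·4·1 + 9·3·5 = 1055 ≡ 10.
  S = (7, 2, 10) ≠ 0, so r is not a codeword (an error is present).
Step 3: locate the error. For a single error e at position i, S_ℓ = v_i·e·α_i^ℓ, so α_err = S_1/S_0.
  S_0^{−1} = 7^{−1} = 8 (mod 11), so α_err = 2·8 = 16 ≡ 5 = α_5. Error position i = 5.
  Consistency check: S_2/S_1 = 10·6 = 60 ≡ 5 = α_err ✓ (single-error assumption holds).
Step 4: error magnitude e = S_0/v_5 = S_0·∏_{j≠5}(α_5 − α_j) = 7·5 = 35 ≡ 2 (mod 11).
Step 5: correct position 5: c_5 = r_5 − e = 5 − 2 ≡ 3 (mod 11). Hence c = [8, 9, 10, 1, 3].
  Check: interpolating c through the α_i gives m(x) = 7 + 8·x (degree < 2) with m(α_i) = c_i for every i, so c is indeed a codeword.


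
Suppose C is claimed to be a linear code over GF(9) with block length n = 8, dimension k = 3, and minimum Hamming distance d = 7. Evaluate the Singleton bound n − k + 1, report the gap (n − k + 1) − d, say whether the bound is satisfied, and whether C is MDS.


Singleton RHS = n − k + 1 = 6, slack = -1, bound violated (no such code; not MDS).

Singleton bound: d ≤ n − k + 1.
Here n = 8, k = 3, so n − k + 1 = 6.
Given d = 7, check d ≤ 6: NO.
Slack = (n − k + 1) − d = -1.
The slack is negative: d = 7 exceeds n − k + 1 = 6 by 1, so the Singleton bound is violated and no linear [8, 3, 7]_9 code can exist. In particular it is not MDS (MDS requires d = n − k + 1 exactly).
Description: the claimed parameters are [8, 3, 7]_9; such a code would be impossible (violates the Singleton bound).


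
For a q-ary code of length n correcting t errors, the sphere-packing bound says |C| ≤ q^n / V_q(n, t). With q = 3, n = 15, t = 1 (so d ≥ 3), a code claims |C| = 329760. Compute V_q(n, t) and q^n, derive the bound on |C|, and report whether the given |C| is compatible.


V_q(n, t) = 31, q^n = 14348907, Hamming bound = 462867, |C| = 329760 ≤ bound (satisfied).

Step 1: Compute V_q(n, t) = Σ_{j=0}^1 C(n, j) (q−1)^j.
  j = 0: C(15,0)·(2)^0 = 1·1 = 1.
  j = 1: C(15,1)·(2)^1 = 15·2 = 30.
  V_q(n, t) = 1 + 30 = 31.
Step 2: q^n = 3^15 = 14348907.
Step 3: Hamming bound ⌊q^n / V_q(n,t)⌋ = ⌊14348907/31⌋ = 462867.
Step 4: Compare |C| = 329760 to 462867: satisfied.
The claimed |C| lies below the Hamming bound.


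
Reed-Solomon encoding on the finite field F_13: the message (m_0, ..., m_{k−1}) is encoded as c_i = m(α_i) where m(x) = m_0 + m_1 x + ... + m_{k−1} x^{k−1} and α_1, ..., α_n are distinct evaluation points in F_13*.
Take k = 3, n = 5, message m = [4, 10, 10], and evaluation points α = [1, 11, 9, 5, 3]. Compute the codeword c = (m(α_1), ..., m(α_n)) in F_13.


c = [11, 11, 7, 5, 7]

Message polynomial: m(x) = 4 + 10·x + 10·x^2 (mod 13).
For each evaluation point α_i, compute m(α_i) mod 13:
  α_1 = 1: Horner steps 10 → 7 → 11, so m(1) = 11.
  α_2 = 11: Horner steps 10 → 3 → 11, so m(11) = 11.
  α_3 = 9: Horner steps 10 → 9 → 7, so m(9) = 7.
  α_4 = 5: Horner steps 10 → 8 → 5, so m(5) = 5.
  α_5 = 3: Horner steps 10 → 1 → 7, so m(3) = 7.
Codeword c = [11, 11, 7, 5, 7] ∈ F_13^5.


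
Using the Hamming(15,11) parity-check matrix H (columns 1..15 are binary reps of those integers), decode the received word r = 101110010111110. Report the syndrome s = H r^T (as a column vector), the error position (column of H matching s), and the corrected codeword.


s = (0, 1, 0, 1)^T, error position = 5, corrected codeword c = 101100010111110

Compute s = H r^T mod 2 one row at a time:
  s_1 = 1 + 0 + 1 + 1 + 1 + 1 + 1 + 0 = 6 ≡ 0 (mod 2).
  s_2 = 1 + 1 + 0 + 0 + 1 + 1 + 1 + 0 = 5 ≡ 1 (mod 2).
  s_3 = 0 + 1 + 0 + 0 + 1 + 1 + 1 + 0 = 4 ≡ 0 (mod 2).
  s_4 = 1 + 1 + 1 + 0 + 0 + 1 + 1 + 0 = 5 ≡ 1 (mod 2).
s = (0, 1, 0, 1)^T — this equals column 5 of H (binary 0101), so error is at position 5.
Correct: flip bit 5 of r = 101110010111110 to get c = 101100010111110.


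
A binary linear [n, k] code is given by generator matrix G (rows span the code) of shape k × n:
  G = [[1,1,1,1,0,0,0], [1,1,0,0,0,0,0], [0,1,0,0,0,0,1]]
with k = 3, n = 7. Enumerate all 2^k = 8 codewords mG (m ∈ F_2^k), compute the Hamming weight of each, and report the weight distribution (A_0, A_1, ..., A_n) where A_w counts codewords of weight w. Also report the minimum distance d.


Weight distribution: A_0 = 1, A_2 = 4, A_4 = 3. Minimum distance d = 2.

Enumerate all 2^3 = 8 messages m ∈ F_2^3.
For each, compute codeword c = mG in F_2^7, then tally its weight.
  m = 000 → c = 0000000, weight = 0.
  m = 100 → c = 1111000, weight = 4.
  m = 010 → c = 1100000, weight = 2.
  m = 110 → c = 0011000, weight = 2.
  m = 001 → c = 0100001, weight = 2.
  m = 101 → c = 1011001, weight = 4.
  m = 011 → c = 1000001, weight = 2.
  m = 111 → c = 0111001, weight = 4.
Tally weights:
  weight 0: 1 codewords.
  weight 2: 4 codewords.
  weight 4: 3 codewords.
Minimum distance d = smallest w > 0 with A_w > 0 = 2.
Sanity: Σ A_w = 8 = 2^3 = 8 ✓.


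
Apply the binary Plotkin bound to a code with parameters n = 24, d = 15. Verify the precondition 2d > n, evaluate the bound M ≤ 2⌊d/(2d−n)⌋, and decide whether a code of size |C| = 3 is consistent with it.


Plotkin bound M ≤ 4; given |C| = 3 ≤ bound (satisfied).

Check applicability: 2d = 30, n = 24.
2d − n = 6 > 0, so Plotkin applies.
Compute d/(2d−n) = 15/6 ≈ 2.5000.
⌊d/(2d−n)⌋ = 2.
Plotkin bound: M ≤ 2·2 = 4.
Given |C| = 3, check: satisfied.
This |C| is below the Plotkin bound.


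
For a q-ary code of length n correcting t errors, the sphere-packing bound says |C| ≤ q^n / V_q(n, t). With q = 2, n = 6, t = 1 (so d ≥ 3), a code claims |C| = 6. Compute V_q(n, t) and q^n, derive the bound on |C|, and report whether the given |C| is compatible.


V_q(n, t) = 7, q^n = 64, Hamming bound = 9, |C| = 6 ≤ bound (satisfied).

Step 1: Compute V_q(n, t) = Σ_{j=0}^1 C(n, j) (q−1)^j.
  j = 0: C(6,0)·(1)^0 = 1·1 = 1.
  j = 1: C(6,1)·(1)^1 = 6·1 = 6.
  V_q(n, t) = 1 + 6 = 7.
Step 2: q^n = 2^6 = 64.
Step 3: Hamming bound ⌊q^n / V_q(n,t)⌋ = ⌊64/7⌋ = 9.
Step 4: Compare |C| = 6 to 9: satisfied.
The claimed |C| lies below the Hamming bound.


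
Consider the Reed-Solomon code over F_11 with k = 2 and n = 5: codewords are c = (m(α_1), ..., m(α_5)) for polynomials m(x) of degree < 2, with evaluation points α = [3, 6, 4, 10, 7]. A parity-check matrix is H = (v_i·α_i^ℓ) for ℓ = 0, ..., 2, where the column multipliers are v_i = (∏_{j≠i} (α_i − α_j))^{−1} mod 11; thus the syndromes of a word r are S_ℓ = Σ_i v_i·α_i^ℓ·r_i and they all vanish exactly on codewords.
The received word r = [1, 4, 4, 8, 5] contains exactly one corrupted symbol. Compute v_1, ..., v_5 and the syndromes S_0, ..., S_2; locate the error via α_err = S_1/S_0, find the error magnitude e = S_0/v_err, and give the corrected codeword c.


S = (3, 1, 4), error at position 3, error magnitude e = 2, c = [1, 4, 2, 8, 5].

Step 1: column multipliers v_i = (∏_{j≠i}(α_i − α_j))^{−1} mod 11.
  i = 1 (α = 3): (3−6)(3−4)(3−10)(3−7) = (−3)·(−1)·(−7)·(−4) = 84 ≡ 7, so v_1 = 7^{−1} = 8 (mod 11).
  i = 2 (α = 6): (6−3)(6−4)(6−10)(6−7) = 3·2·(−4)·(−1) = 24 ≡ 2, so v_2 = 2^{−1} = 6 (mod 11).
  i = 3 (α = 4): (4−3)(4−6)(4−10)(4−7) = 1·(−2)·(−6)·(−3) = −36 ≡ 8, so v_3 = 8^{−1} = 7 (mod 11).
  i = 4 (α = 10): (10−3)(10−6)(10−4)(10−7) = 7·4·6·3 = 504 ≡ 9, so v_4 = 9^{−1} = 5 (mod 11).
  i = 5 (α = 7): (7−3)(7−6)(7−4)(7−10) = 4·1·3·(−3) = −36 ≡ 8, so v_5 = 8^{−1} = 7 (mod 11).
  v = [8, 6, 7, 5, 7].
Step 2: syndromes of r = [1, 4, 4, 8, 5] (all sums mod 11).
  S_0 = Σ v_i r_i = 8·1 + 6·4 + 7·4 + 5·8 + 7·5 = 135 ≡ 3.
  S_1 = Σ v_i α_i r_i = 8·3·1 + 6·6·4 + 7·4·4 + 5·10·8 + 7·7·5 = 925 ≡ 1.
  α_i^2 mod 11 = [9, 3, 5, 1, 5].
  S_2 = Σ v_i α_i^2 r_i = 8·9·1 + 6·3·4 + 7·5·4 + 5·1·8 + 7·5·5 = 499 ≡ 4.
  S = (3, 1, 4) ≠ 0, so r is not a codeword (an error is present).
Step 3: locate the error. For a single error e at position i, S_ℓ = v_i·e·α_i^ℓ, so α_err = S_1/S_0.
  S_0^{−1} = 3^{−1} = 4 (mod 11), so α_err = 1·4 = 4 ≡ 4 = α_3. Error position i = 3.
  Consistency check: S_2/S_1 = 4·1 = 4 ≡ 4 = α_err ✓ (single-error assumption holds).
Step 4: error magnitude e = S_0/v_3 = S_0·∏_{j≠3}(α_3 − α_j) = 3·8 = 24 ≡ 2 (mod 11).
Step 5: correct position 3: c_3 = r_3 − e = 4 − 2 ≡ 2 (mod 11). Hence c = [1, 4, 2, 8, 5].
  Check: interpolating c through the α_i gives m(x) = 9 + 1·x (degree < 2) with m(α_i) = c_i for every i, so c is indeed a codeword.


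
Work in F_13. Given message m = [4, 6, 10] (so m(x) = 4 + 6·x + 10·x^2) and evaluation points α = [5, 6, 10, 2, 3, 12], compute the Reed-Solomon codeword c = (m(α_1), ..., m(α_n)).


c = [11, 10, 11, 4, 8, 8]

Message polynomial: m(x) = 4 + 6·x + 10·x^2 (mod 13).
For each evaluation point α_i, compute m(α_i) mod 13:
  α_1 = 5: Horner steps 10 → 4 → 11, so m(5) = 11.
  α_2 = 6: Horner steps 10 → 1 → 10, so m(6) = 10.
  α_3 = 10: Horner steps 10 → 2 → 11, so m(10) = 11.
  α_4 = 2: Horner steps 10 → 0 → 4, so m(2) = 4.
  α_5 = 3: Horner steps 10 → 10 → 8, so m(3) = 8.
  α_6 = 12: Horner steps 10 → 9 → 8, so m(12) = 8.
Codeword c = [11, 10, 11, 4, 8, 8] ∈ F_13^6.


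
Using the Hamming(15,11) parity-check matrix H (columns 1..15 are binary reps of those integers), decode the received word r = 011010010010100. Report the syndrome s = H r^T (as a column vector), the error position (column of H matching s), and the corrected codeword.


s = (1, 0, 1, 0)^T, error position = 10, corrected codeword c = 011010010110100

Compute s = H r^T mod 2 one row at a time:
  s_1 = 1 + 0 + 0 + 1 + 0 + 1 + 0 + 0 = 3 ≡ 1 (mod 2).
  s_2 = 0 + 1 + 0 + 0 + 0 + 1 + 0 + 0 = 2 ≡ 0 (mod 2).
  s_3 = 1 + 1 + 0 + 0 + 0 + 1 + 0 + 0 = 3 ≡ 1 (mod 2).
  s_4 = 0 + 1 + 1 + 0 + 0 + 1 + 1 + 0 = 4 ≡ 0 (mod 2).
s = (1, 0, 1, 0)^T — this equals column 10 of H (binary 1010), so error is at position 10.
Correct: flip bit 10 of r = 011010010010100 to get c = 011010010110100.


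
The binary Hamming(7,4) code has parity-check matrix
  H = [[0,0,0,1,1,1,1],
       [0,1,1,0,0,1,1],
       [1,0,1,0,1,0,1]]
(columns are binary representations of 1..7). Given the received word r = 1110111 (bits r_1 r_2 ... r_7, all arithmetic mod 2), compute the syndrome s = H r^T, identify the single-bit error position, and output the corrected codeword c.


s = (1, 0, 0)^T, error position = 4, corrected codeword c = 1111111

Compute s = H r^T mod 2 one row at a time:
  s_1 = 0 + 1 + 1 + 1 = 3 ≡ 1 (mod 2).
  s_2 = 1 + 1 + 1 + 1 = 4 ≡ 0 (mod 2).
  s_3 = 1 + 1 + 1 + 1 = 4 ≡ 0 (mod 2).
s = (1, 0, 0)^T — this equals column 4 of H (binary 100), so error is at position 4.
Correct: flip bit 4 of r = 1110111 to get c = 1111111.


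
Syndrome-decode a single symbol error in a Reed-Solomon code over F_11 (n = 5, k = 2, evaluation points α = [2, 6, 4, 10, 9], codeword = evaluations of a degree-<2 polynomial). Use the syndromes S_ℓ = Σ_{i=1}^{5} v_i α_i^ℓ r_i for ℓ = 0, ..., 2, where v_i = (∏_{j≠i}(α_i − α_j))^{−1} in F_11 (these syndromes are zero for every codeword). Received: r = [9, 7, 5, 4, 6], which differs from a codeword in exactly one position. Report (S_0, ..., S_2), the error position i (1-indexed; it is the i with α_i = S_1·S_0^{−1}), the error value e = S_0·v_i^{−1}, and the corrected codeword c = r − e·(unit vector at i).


S = (9, 10, 5), error at position 2, error magnitude e = 6, c = [9, 1, 5, 4, 6].

Step 1: column multipliers v_i = (∏_{j≠i}(α_i − α_j))^{−1} mod 11.
  i = 1 (α = 2): (2−6)(2−4)(2−10)(2−9) = (−4)·(−2)·(−8)·(−7) = 448 ≡ 8, so v_1 = 8^{−1} = 7 (mod 11).
  i = 2 (α = 6): (6−2)(6−4)(6−10)(6−9) = 4·2·(−4)·(−3) = 96 ≡ 8, so v_2 = 8^{−1} = 7 (mod 11).
  i = 3 (α = 4): (4−2)(4−6)(4−10)(4−9) = 2·(−2)·(−6)·(−5) = −120 ≡ 1, so v_3 = 1^{−1} = 1 (mod 11).
  i = 4 (α = 10): (10−2)(10−6)(10−4)(10−9) = 8·4·6·1 = 192 ≡ 5, so v_4 = 5^{−1} = 9 (mod 11).
  i = 5 (α = 9): (9−2)(9−6)(9−4)(9−10) = 7·3·5·(−1) = −105 ≡ 5, so v_5 = 5^{−1} = 9 (mod 11).
  v = [7, 7, 1, 9, 9].
Step 2: syndromes of r = [9, 7, 5, 4, 6] (all sums mod 11).
  S_0 = Σ v_i r_i = 7·9 + 7·7 + 1·5 + 9·4 + 9·6 = 207 ≡ 9.
  S_1 = Σ v_i α_i r_i = 7·2·9 + 7·6·7 + 1·4·5 + 9·10·4 + 9·9·6 = 1286 ≡ 10.
  α_i^2 mod 11 = [4, 3, 5, 1, 4].
  S_2 = Σ v_i α_i^2 r_i = 7·4·9 + 7·3·7 + 1·5·5 + 9·1·4 + 9·4·6 = 676 ≡ 5.
  S = (9, 10, 5) ≠ 0, so r is not a codeword (an error is present).
Step 3: locate the error. For a single error e at position i, S_ℓ = v_i·e·α_i^ℓ, so α_err = S_1/S_0.
  S_0^{−1} = 9^{−1} = 5 (mod 11), so α_err = 10·5 = 50 ≡ 6 = α_2. Error position i = 2.
  Consistency check: S_2/S_1 = 5·10 = 50 ≡ 6 = α_err ✓ (single-error assumption holds).
Step 4: error magnitude e = S_0/v_2 = S_0·∏_{j≠2}(α_2 − α_j) = 9·8 = 72 ≡ 6 (mod 11).
Step 5: correct position 2: c_2 = r_2 − e = 7 − 6 ≡ 1 (mod 11). Hence c = [9, 1, 5, 4, 6].
  Check: interpolating c through the α_i gives m(x) = 2 + 9·x (degree < 2) with m(α_i) = c_i for every i, so c is indeed a codeword.


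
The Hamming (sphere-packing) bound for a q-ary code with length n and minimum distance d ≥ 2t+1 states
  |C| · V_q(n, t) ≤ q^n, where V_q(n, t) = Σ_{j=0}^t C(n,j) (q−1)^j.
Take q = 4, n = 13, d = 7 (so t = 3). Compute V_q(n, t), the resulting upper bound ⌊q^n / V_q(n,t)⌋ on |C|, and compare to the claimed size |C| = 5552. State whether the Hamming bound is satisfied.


V_q(n, t) = 8464, q^n = 67108864, Hamming bound = 7928, |C| = 5552 ≤ bound (satisfied).

Step 1: Compute V_q(n, t) = Σ_{j=0}^3 C(n, j) (q−1)^j.
  j = 0: C(13,0)·(3)^0 = 1·1 = 1.
  j = 1: C(13,1)·(3)^1 = 13·3 = 39.
  j = 2: C(13,2)·(3)^2 = 78·9 = 702.
  j = 3: C(13,3)·(3)^3 = 286·27 = 7722.
  V_q(n, t) = 1 + 39 + 702 + 7722 = 8464.
Step 2: q^n = 4^13 = 67108864.
Step 3: Hamming bound ⌊q^n / V_q(n,t)⌋ = ⌊67108864/8464⌋ = 7928.
Step 4: Compare |C| = 5552 to 7928: satisfied.
The claimed |C| lies below the Hamming bound.


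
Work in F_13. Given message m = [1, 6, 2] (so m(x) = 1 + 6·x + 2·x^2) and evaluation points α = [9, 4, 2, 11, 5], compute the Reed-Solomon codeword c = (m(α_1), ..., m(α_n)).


c = [9, 5, 8, 10, 3]

Message polynomial: m(x) = 1 + 6·x + 2·x^2 (mod 13).
For each evaluation point α_i, compute m(α_i) mod 13:
  α_1 = 9: Horner steps 2 → 11 → 9, so m(9) = 9.
  α_2 = 4: Horner steps 2 → 1 → 5, so m(4) = 5.
  α_3 = 2: Horner steps 2 → 10 → 8, so m(2) = 8.
  α_4 = 11: Horner steps 2 → 2 → 10, so m(11) = 10.
  α_5 = 5: Horner steps 2 → 3 → 3, so m(5) = 3.
Codeword c = [9, 5, 8, 10, 3] ∈ F_13^5.


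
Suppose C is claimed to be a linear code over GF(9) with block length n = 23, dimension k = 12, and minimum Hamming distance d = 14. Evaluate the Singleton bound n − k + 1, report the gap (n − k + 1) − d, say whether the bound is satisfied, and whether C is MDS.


Singleton RHS = n − k + 1 = 12, slack = -2, bound violated (no such code; not MDS).

Singleton bound: d ≤ n − k + 1.
Here n = 23, k = 12, so n − k + 1 = 12.
Given d = 14, check d ≤ 12: NO.
Slack = (n − k + 1) − d = -2.
The slack is negative: d = 14 exceeds n − k + 1 = 12 by 2, so the Singleton bound is violated and no linear [23, 12, 14]_9 code can exist. In particular it is not MDS (MDS requires d = n − k + 1 exactly).
Description: the claimed parameters are [23, 12, 14]_9; such a code would be impossible (violates the Singleton bound).


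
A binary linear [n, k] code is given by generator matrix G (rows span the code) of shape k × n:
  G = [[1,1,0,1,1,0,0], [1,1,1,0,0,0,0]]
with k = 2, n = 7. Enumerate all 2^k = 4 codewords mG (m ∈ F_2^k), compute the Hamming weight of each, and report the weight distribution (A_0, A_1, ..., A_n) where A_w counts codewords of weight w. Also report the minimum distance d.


Weight distribution: A_0 = 1, A_3 = 2, A_4 = 1. Minimum distance d = 3.

Enumerate all 2^2 = 4 messages m ∈ F_2^2.
For each, compute codeword c = mG in F_2^7, then tally its weight.
  m = 00 → c = 0000000, weight = 0.
  m = 10 → c = 1101100, weight = 4.
  m = 01 → c = 1110000, weight = 3.
  m = 11 → c = 0011100, weight = 3.
Tally weights:
  weight 0: 1 codewords.
  weight 3: 2 codewords.
  weight 4: 1 codewords.
Minimum distance d = smallest w > 0 with A_w > 0 = 3.
Sanity: Σ A_w = 4 = 2^2 = 4 ✓.


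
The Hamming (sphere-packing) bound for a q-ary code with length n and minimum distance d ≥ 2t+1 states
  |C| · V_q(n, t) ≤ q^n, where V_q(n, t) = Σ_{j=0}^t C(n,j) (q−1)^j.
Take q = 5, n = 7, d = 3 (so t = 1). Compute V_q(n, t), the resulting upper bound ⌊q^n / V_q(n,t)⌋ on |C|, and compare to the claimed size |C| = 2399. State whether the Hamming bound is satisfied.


V_q(n, t) = 29, q^n = 78125, Hamming bound = 2693, |C| = 2399 ≤ bound (satisfied).

Step 1: Compute V_q(n, t) = Σ_{j=0}^1 C(n, j) (q−1)^j.
  j = 0: C(7,0)·(4)^0 = 1·1 = 1.
  j = 1: C(7,1)·(4)^1 = 7·4 = 28.
  V_q(n, t) = 1 + 28 = 29.
Step 2: q^n = 5^7 = 78125.
Step 3: Hamming bound ⌊q^n / V_q(n,t)⌋ = ⌊78125/29⌋ = 2693.
Step 4: Compare |C| = 2399 to 2693: satisfied.
The claimed |C| lies below the Hamming bound.


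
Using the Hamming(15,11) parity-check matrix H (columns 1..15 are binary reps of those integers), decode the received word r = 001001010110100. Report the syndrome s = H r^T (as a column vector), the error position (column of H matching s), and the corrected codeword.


s = (0, 0, 0, 1)^T, error position = 1, corrected codeword c = 101001010110100

Compute s = H r^T mod 2 one row at a time:
  s_1 = 1 + 0 + 1 + 1 + 0 + 1 + 0 + 0 = 4 ≡ 0 (mod 2).
  s_2 = 0 + 0 + 1 + 0 + 0 + 1 + 0 + 0 = 2 ≡ 0 (mod 2).
  s_3 = 0 + 1 + 1 + 0 + 1 + 1 + 0 + 0 = 4 ≡ 0 (mod 2).
  s_4 = 0 + 1 + 0 + 0 + 0 + 1 + 1 + 0 = 3 ≡ 1 (mod 2).
s = (0, 0, 0, 1)^T — this equals column 1 of H (binary 0001), so error is at position 1.
Correct: flip bit 1 of r = 001001010110100 to get c = 101001010110100.


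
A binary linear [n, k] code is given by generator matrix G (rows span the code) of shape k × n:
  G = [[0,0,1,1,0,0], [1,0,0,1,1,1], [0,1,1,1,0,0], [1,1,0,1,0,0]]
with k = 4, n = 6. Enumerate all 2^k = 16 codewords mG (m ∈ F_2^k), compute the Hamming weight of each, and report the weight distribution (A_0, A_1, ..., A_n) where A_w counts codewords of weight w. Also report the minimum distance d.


Weight distribution: A_0 = 1, A_1 = 1, A_2 = 4, A_3 = 4, A_4 = 3, A_5 = 3. Minimum distance d = 1.

Enumerate all 2^4 = 16 messages m ∈ F_2^4.
For each, compute codeword c = mG in F_2^6, then tally its weight.
  m = 0000 → c = 000000, weight = 0.
  m = 1000 → c = 001100, weight = 2.
  m = 0100 → c = 100111, weight = 4.
  m = 1100 → c = 101011, weight = 4.
  m = 0010 → c = 011100, weight = 3.
  m = 1010 → c = 010000, weight = 1.
  m = 0110 → c = 111011, weight = 5.
  m = 1110 → c = 110111, weight = 5.
  m = 0001 → c = 110100, weight = 3.
  m = 1001 → c = 111000, weight = 3.
  m = 0101 → c = 010011, weight = 3.
  m = 1101 → c = 011111, weight = 5.
  m = 0011 → c = 101000, weight = 2.
  m = 1011 → c = 100100, weight = 2.
  m = 0111 → c = 001111, weight = 4.
  m = 1111 → c = 000011, weight = 2.
Tally weights:
  weight 0: 1 codewords.
  weight 1: 1 codewords.
  weight 2: 4 codewords.
  weight 3: 4 codewords.
  weight 4: 3 codewords.
  weight 5: 3 codewords.
Minimum distance d = smallest w > 0 with A_w > 0 = 1.
Sanity: Σ A_w = 16 = 2^4 = 16 ✓.


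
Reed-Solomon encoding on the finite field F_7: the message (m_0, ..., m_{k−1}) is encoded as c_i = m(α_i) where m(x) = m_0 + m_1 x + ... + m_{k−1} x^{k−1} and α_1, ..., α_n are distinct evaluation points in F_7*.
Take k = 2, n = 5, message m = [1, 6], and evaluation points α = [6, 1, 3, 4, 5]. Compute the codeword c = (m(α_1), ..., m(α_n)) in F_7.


c = [2, 0, 5, 4, 3]

Message polynomial: m(x) = 1 + 6·x (mod 7).
For each evaluation point α_i, compute m(α_i) mod 7:
  α_1 = 6: Horner steps 6 → 2, so m(6) = 2.
  α_2 = 1: Horner steps 6 → 0, so m(1) = 0.
  α_3 = 3: Horner steps 6 → 5, so m(3) = 5.
  α_4 = 4: Horner steps 6 → 4, so m(4) = 4.
  α_5 = 5: Horner steps 6 → 3, so m(5) = 3.
Codeword c = [2, 0, 5, 4, 3] ∈ F_7^5.


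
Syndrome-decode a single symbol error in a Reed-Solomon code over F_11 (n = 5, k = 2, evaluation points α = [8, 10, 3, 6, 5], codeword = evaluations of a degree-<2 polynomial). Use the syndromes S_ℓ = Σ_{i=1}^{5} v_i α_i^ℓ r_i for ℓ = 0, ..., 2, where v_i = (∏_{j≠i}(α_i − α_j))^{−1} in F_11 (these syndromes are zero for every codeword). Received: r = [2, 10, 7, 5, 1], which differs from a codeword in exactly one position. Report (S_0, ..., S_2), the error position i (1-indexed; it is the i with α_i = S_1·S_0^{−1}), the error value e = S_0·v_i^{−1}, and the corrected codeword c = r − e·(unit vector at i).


S = (3, 9, 5), error at position 3, error magnitude e = 3, c = [2, 10, 4, 5, 1].

Step 1: column multipliers v_i = (∏_{j≠i}(α_i − α_j))^{−1} mod 11.
  i = 1 (α = 8): (8−10)(8−3)(8−6)(8−5) = (−2)·5·2·3 = −60 ≡ 6, so v_1 = 6^{−1} = 2 (mod 11).
  i = 2 (α = 10): (10−8)(10−3)(10−6)(10−5) = 2·7·4·5 = 280 ≡ 5, so v_2 = 5^{−1} = 9 (mod 11).
  i = 3 (α = 3): (3−8)(3−10)(3−6)(3−5) = (−5)·(−7)·(−3)·(−2) = 210 ≡ 1, so v_3 = 1^{−1} = 1 (mod 11).
  i = 4 (α = 6): (6−8)(6−10)(6−3)(6−5) = (−2)·(−4)·3·1 = 24 ≡ 2, so v_4 = 2^{−1} = 6 (mod 11).
  i = 5 (α = 5): (5−8)(5−10)(5−3)(5−6) = (−3)·(−5)·2·(−1) = −30 ≡ 3, so v_5 = 3^{−1} = 4 (mod 11).
  v = [2, 9, 1, 6, 4].
Step 2: syndromes of r = [2, 10, 7, 5, 1] (all sums mod 11).
  S_0 = Σ v_i r_i = 2·2 + 9·10 + 1·7 + 6·5 + 4·1 = 135 ≡ 3.
  S_1 = Σ v_i α_i r_i = 2·8·2 + 9·10·10 + 1·3·7 + 6·6·5 + 4·5·1 = 1153 ≡ 9.
  α_i^2 mod 11 = [9, 1, 9, 3, 3].
  S_2 = Σ v_i α_i^2 r_i = 2·9·2 + 9·1·10 + 1·9·7 + 6·3·5 + 4·3·1 = 291 ≡ 5.
  S = (3, 9, 5) ≠ 0, so r is not a codeword (an error is present).
Step 3: locate the error. For a single error e at position i, S_ℓ = v_i·e·α_i^ℓ, so α_err = S_1/S_0.
  S_0^{−1} = 3^{−1} = 4 (mod 11), so α_err = 9·4 = 36 ≡ 3 = α_3. Error position i = 3.
  Consistency check: S_2/S_1 = 5·5 = 25 ≡ 3 = α_err ✓ (single-error assumption holds).
Step 4: error magnitude e = S_0/v_3 = S_0·∏_{j≠3}(α_3 − α_j) = 3·1 = 3 ≡ 3 (mod 11).
Step 5: correct position 3: c_3 = r_3 − e = 7 − 3 ≡ 4 (mod 11). Hence c = [2, 10, 4, 5, 1].
  Check: interpolating c through the α_i gives m(x) = 3 + 4·x (degree < 2) with m(α_i) = c_i for every i, so c is indeed a codeword.


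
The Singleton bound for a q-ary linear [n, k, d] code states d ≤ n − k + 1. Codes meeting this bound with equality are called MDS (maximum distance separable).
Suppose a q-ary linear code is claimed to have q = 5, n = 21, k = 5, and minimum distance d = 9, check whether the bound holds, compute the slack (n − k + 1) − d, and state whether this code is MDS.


Singleton RHS = n − k + 1 = 17, slack = 8, bound satisfied, not MDS.

Singleton bound: d ≤ n − k + 1.
Here n = 21, k = 5, so n − k + 1 = 17.
Given d = 9, check d ≤ 17: YES.
Slack = (n − k + 1) − d = 8.
The code is NOT MDS (slack = 8 > 0).
Description: the claimed parameters are [21, 5, 9]_5; such a code would be non-MDS.


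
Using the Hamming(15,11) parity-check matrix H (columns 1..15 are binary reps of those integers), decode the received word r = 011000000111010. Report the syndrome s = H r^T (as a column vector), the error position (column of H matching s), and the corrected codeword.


s = (0, 0, 1, 0)^T, error position = 2, corrected codeword c = 001000000111010

Compute s = H r^T mod 2 one row at a time:
  s_1 = 0 + 0 + 1 + 1 + 1 + 0 + 1 + 0 = 4 ≡ 0 (mod 2).
  s_2 = 0 + 0 + 0 + 0 + 1 + 0 + 1 + 0 = 2 ≡ 0 (mod 2).
  s_3 = 1 + 1 + 0 + 0 + 1 + 1 + 1 + 0 = 5 ≡ 1 (mod 2).
  s_4 = 0 + 1 + 0 + 0 + 0 + 1 + 0 + 0 = 2 ≡ 0 (mod 2).
s = (0, 0, 1, 0)^T — this equals column 2 of H (binary 0010), so error is at position 2.
Correct: flip bit 2 of r = 011000000111010 to get c = 001000000111010.


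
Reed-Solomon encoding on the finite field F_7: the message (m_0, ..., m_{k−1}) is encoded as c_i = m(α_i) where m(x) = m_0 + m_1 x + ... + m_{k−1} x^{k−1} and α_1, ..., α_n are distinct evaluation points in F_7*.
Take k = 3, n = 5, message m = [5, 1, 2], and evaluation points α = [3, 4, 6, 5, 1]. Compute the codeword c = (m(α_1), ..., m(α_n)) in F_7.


c = [5, 6, 6, 4, 1]

Message polynomial: m(x) = 5 + 1·x + 2·x^2 (mod 7).
For each evaluation point α_i, compute m(α_i) mod 7:
  α_1 = 3: Horner steps 2 → 0 → 5, so m(3) = 5.
  α_2 = 4: Horner steps 2 → 2 → 6, so m(4) = 6.
  α_3 = 6: Horner steps 2 → 6 → 6, so m(6) = 6.
  α_4 = 5: Horner steps 2 → 4 → 4, so m(5) = 4.
  α_5 = 1: Horner steps 2 → 3 → 1, so m(1) = 1.
Codeword c = [5, 6, 6, 4, 1] ∈ F_7^5.


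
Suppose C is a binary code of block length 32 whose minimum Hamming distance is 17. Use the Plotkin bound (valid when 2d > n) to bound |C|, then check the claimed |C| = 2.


Plotkin bound M ≤ 16; given |C| = 2 ≤ bound (satisfied).

Check applicability: 2d = 34, n = 32.
2d − n = 2 > 0, so Plotkin applies.
Compute d/(2d−n) = 17/2 ≈ 8.5000.
⌊d/(2d−n)⌋ = 8.
Plotkin bound: M ≤ 2·8 = 16.
Given |C| = 2, check: satisfied.
This |C| is below the Plotkin bound.


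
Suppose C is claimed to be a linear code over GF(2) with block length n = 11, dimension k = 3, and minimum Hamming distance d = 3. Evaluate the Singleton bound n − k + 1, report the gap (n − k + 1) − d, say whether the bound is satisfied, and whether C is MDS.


Singleton RHS = n − k + 1 = 9, slack = 6, bound satisfied, not MDS.

Singleton bound: d ≤ n − k + 1.
Here n = 11, k = 3, so n − k + 1 = 9.
Given d = 3, check d ≤ 9: YES.
Slack = (n − k + 1) − d = 6.
The code is NOT MDS (slack = 6 > 0).
Description: the claimed parameters are [11, 3, 3]_2; such a code would be non-MDS.


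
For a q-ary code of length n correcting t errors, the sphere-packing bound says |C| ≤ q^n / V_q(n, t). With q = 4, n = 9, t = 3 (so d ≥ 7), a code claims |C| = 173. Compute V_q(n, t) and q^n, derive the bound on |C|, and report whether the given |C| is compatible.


V_q(n, t) = 2620, q^n = 262144, Hamming bound = 100, |C| = 173 > bound (violated).

Step 1: Compute V_q(n, t) = Σ_{j=0}^3 C(n, j) (q−1)^j.
  j = 0: C(9,0)·(3)^0 = 1·1 = 1.
  j = 1: C(9,1)·(3)^1 = 9·3 = 27.
  j = 2: C(9,2)·(3)^2 = 36·9 = 324.
  j = 3: C(9,3)·(3)^3 = 84·27 = 2268.
  V_q(n, t) = 1 + 27 + 324 + 2268 = 2620.
Step 2: q^n = 4^9 = 262144.
Step 3: Hamming bound ⌊q^n / V_q(n,t)⌋ = ⌊262144/2620⌋ = 100.
Step 4: Compare |C| = 173 to 100: violated.
The claimed |C| lies above the Hamming bound, so no 4-ary code of length 9 with d ≥ 7 can have 173 codewords.


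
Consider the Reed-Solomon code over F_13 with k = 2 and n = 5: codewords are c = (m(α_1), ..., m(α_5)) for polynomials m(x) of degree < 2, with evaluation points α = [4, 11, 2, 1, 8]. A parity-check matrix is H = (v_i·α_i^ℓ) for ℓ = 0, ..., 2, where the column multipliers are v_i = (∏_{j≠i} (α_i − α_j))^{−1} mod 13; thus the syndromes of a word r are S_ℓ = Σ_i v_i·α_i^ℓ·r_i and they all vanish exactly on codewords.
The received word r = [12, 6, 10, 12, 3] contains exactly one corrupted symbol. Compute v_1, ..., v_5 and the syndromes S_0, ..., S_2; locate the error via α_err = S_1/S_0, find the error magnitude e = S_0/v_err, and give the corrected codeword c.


S = (8, 8, 8), error at position 4, error magnitude e = 3, c = [12, 6, 10, 9, 3].

Step 1: column multipliers v_i = (∏_{j≠i}(α_i − α_j))^{−1} mod 13.
  i = 1 (α = 4): (4−11)(4−2)(4−1)(4−8) = (−7)·2·3·(−4) = 168 ≡ 12, so v_1 = 12^{−1} = 12 (mod 13).
  i = 2 (α = 11): (11−4)(11−2)(11−1)(11−8) = 7·9·10·3 = 1890 ≡ 5, so v_2 = 5^{−1} = 8 (mod 13).
  i = 3 (α = 2): (2−4)(2−11)(2−1)(2−8) = (−2)·(−9)·1·(−6) = −108 ≡ 9, so v_3 = 9^{−1} = 3 (mod 13).
  i = 4 (α = 1): (1−4)(1−11)(1−2)(1−8) = (−3)·(−10)·(−1)·(−7) = 210 ≡ 2, so v_4 = 2^{−1} = 7 (mod 13).
  i = 5 (α = 8): (8−4)(8−11)(8−2)(8−1) = 4·(−3)·6·7 = −504 ≡ 3, so v_5 = 3^{−1} = 9 (mod 13).
  v = [12, 8, 3, 7, 9].
Step 2: syndromes of r = [12, 6, 10, 12, 3] (all sums mod 13).
  S_0 = Σ v_i r_i = 12·12 + 8·6 + 3·10 + 7·12 + 9·3 = 333 ≡ 8.
  S_1 = Σ v_i α_i r_i = 12·4·12 + 8·11·6 + 3·2·10 + 7·1·12 + 9·8·3 = 1464 ≡ 8.
  α_i^2 mod 13 = [3, 4, 4, 1, 12].
  S_2 = Σ v_i α_i^2 r_i = 12·3·12 + 8·4·6 + 3·4·10 + 7·1·12 + 9·12·3 = 1152 ≡ 8.
  S = (8, 8, 8) ≠ 0, so r is not a codeword (an error is present).
Step 3: locate the error. For a single error e at position i, S_ℓ = v_i·e·α_i^ℓ, so α_err = S_1/S_0.
  S_0^{−1} = 8^{−1} = 5 (mod 13), so α_err = 8·5 = 40 ≡ 1 = α_4. Error position i = 4.
  Consistency check: S_2/S_1 = 8·5 = 40 ≡ 1 = α_err ✓ (single-error assumption holds).
Step 4: error magnitude e = S_0/v_4 = S_0·∏_{j≠4}(α_4 − α_j) = 8·2 = 16 ≡ 3 (mod 13).
Step 5: correct position 4: c_4 = r_4 − e = 12 − 3 ≡ 9 (mod 13). Hence c = [12, 6, 10, 9, 3].
  Check: interpolating c through the α_i gives m(x) = 8 + 1·x (degree < 2) with m(α_i) = c_i for every i, so c is indeed a codeword.


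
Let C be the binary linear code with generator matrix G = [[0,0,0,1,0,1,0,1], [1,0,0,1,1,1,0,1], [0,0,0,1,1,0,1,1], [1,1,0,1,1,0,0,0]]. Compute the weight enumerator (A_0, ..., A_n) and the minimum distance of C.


Weight distribution: A_0 = 1, A_2 = 2, A_3 = 4, A_4 = 5, A_5 = 4. Minimum distance d = 2.

Enumerate all 2^4 = 16 messages m ∈ F_2^4.
For each, compute codeword c = mG in F_2^8, then tally its weight.
  m = 0000 → c = 00000000, weight = 0.
  m = 1000 → c = 00010101, weight = 3.
  m = 0100 → c = 10011101, weight = 5.
  m = 1100 → c = 10001000, weight = 2.
  m = 0010 → c = 00011011, weight = 4.
  m = 1010 → c = 00001110, weight = 3.
  m = 0110 → c = 10000110, weight = 3.
  m = 1110 → c = 10010011, weight = 4.
  m = 0001 → c = 11011000, weight = 4.
  m = 1001 → c = 11001101, weight = 5.
  m = 0101 → c = 01000101, weight = 3.
  m = 1101 → c = 01010000, weight = 2.
  m = 0011 → c = 11000011, weight = 4.
  m = 1011 → c = 11010110, weight = 5.
  m = 0111 → c = 01011110, weight = 5.
  m = 1111 → c = 01001011, weight = 4.
Tally weights:
  weight 0: 1 codewords.
  weight 2: 2 codewords.
  weight 3: 4 codewords.
  weight 4: 5 codewords.
  weight 5: 4 codewords.
Minimum distance d = smallest w > 0 with A_w > 0 = 2.
Sanity: Σ A_w = 16 = 2^4 = 16 ✓.


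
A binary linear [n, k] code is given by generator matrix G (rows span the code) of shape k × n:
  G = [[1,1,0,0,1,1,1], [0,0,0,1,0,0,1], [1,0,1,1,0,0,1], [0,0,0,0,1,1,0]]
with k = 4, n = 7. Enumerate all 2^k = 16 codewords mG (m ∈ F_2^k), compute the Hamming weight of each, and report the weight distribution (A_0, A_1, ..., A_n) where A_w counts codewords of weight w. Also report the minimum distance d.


Weight distribution: A_0 = 1, A_2 = 3, A_3 = 4, A_4 = 3, A_5 = 4, A_6 = 1. Minimum distance d = 2.

Enumerate all 2^4 = 16 messages m ∈ F_2^4.
For each, compute codeword c = mG in F_2^7, then tally its weight.
  m = 0000 → c = 0000000, weight = 0.
  m = 1000 → c = 1100111, weight = 5.
  m = 0100 → c = 0001001, weight = 2.
  m = 1100 → c = 1101110, weight = 5.
  m = 0010 → c = 1011001, weight = 4.
  m = 1010 → c = 0111110, weight = 5.
  m = 0110 → c = 1010000, weight = 2.
  m = 1110 → c = 0110111, weight = 5.
  m = 0001 → c = 0000110, weight = 2.
  m = 1001 → c = 1100001, weight = 3.
  m = 0101 → c = 0001111, weight = 4.
  m = 1101 → c = 1101000, weight = 3.
  m = 0011 → c = 1011111, weight = 6.
  m = 1011 → c = 0111000, weight = 3.
  m = 0111 → c = 1010110, weight = 4.
  m = 1111 → c = 0110001, weight = 3.
Tally weights:
  weight 0: 1 codewords.
  weight 2: 3 codewords.
  weight 3: 4 codewords.
  weight 4: 3 codewords.
  weight 5: 4 codewords.
  weight 6: 1 codewords.
Minimum distance d = smallest w > 0 with A_w > 0 = 2.
Sanity: Σ A_w = 16 = 2^4 = 16 ✓.
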